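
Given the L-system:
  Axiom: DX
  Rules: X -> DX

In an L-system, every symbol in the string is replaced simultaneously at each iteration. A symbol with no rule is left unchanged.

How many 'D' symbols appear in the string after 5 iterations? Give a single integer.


Answer: 6

Derivation:
Step 0: DX  (1 'D')
Step 1: DDX  (2 'D')
Step 2: DDDX  (3 'D')
Step 3: DDDDX  (4 'D')
Step 4: DDDDDX  (5 'D')
Step 5: DDDDDDX  (6 'D')


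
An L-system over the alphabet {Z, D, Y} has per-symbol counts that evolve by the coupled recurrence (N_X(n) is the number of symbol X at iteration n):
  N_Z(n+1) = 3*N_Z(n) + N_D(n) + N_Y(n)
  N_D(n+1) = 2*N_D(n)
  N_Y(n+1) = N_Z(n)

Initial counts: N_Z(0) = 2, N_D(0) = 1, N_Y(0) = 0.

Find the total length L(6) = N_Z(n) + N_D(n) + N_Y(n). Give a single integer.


Step 0: N_Z=2, N_D=1, N_Y=0, L=3
Step 1: N_Z=7, N_D=2, N_Y=2, L=11
Step 2: N_Z=25, N_D=4, N_Y=7, L=36
Step 3: N_Z=86, N_D=8, N_Y=25, L=119
Step 4: N_Z=291, N_D=16, N_Y=86, L=393
Step 5: N_Z=975, N_D=32, N_Y=291, L=1298
Step 6: N_Z=3248, N_D=64, N_Y=975, L=4287

Answer: 4287


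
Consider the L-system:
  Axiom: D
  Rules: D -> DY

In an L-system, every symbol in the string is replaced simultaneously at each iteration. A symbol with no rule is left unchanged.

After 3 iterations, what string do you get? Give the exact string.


Answer: DYYY

Derivation:
Step 0: D
Step 1: DY
Step 2: DYY
Step 3: DYYY


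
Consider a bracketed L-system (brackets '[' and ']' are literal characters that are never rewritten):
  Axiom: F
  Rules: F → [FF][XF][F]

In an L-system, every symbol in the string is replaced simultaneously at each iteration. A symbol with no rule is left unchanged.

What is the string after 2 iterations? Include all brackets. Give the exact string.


Answer: [[FF][XF][F][FF][XF][F]][X[FF][XF][F]][[FF][XF][F]]

Derivation:
Step 0: F
Step 1: [FF][XF][F]
Step 2: [[FF][XF][F][FF][XF][F]][X[FF][XF][F]][[FF][XF][F]]


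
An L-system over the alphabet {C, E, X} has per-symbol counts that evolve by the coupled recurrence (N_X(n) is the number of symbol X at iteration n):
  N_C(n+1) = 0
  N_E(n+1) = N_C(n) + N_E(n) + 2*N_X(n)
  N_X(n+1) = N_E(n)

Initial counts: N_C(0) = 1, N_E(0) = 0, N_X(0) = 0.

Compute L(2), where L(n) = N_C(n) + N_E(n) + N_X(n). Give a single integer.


Step 0: N_C=1, N_E=0, N_X=0, L=1
Step 1: N_C=0, N_E=1, N_X=0, L=1
Step 2: N_C=0, N_E=1, N_X=1, L=2

Answer: 2


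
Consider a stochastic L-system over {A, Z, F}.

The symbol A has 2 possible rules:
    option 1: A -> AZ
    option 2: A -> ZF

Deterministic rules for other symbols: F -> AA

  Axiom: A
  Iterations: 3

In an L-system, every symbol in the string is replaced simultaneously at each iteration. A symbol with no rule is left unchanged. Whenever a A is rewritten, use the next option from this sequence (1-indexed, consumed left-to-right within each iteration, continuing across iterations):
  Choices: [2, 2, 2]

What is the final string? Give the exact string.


Step 0: A
Step 1: ZF  (used choices [2])
Step 2: ZAA  (used choices [])
Step 3: ZZFZF  (used choices [2, 2])

Answer: ZZFZF


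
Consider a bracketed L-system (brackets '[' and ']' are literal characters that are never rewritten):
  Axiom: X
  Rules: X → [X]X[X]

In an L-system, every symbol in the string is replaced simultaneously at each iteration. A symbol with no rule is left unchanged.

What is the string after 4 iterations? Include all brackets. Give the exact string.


Step 0: X
Step 1: [X]X[X]
Step 2: [[X]X[X]][X]X[X][[X]X[X]]
Step 3: [[[X]X[X]][X]X[X][[X]X[X]]][[X]X[X]][X]X[X][[X]X[X]][[[X]X[X]][X]X[X][[X]X[X]]]
Step 4: [[[[X]X[X]][X]X[X][[X]X[X]]][[X]X[X]][X]X[X][[X]X[X]][[[X]X[X]][X]X[X][[X]X[X]]]][[[X]X[X]][X]X[X][[X]X[X]]][[X]X[X]][X]X[X][[X]X[X]][[[X]X[X]][X]X[X][[X]X[X]]][[[[X]X[X]][X]X[X][[X]X[X]]][[X]X[X]][X]X[X][[X]X[X]][[[X]X[X]][X]X[X][[X]X[X]]]]

Answer: [[[[X]X[X]][X]X[X][[X]X[X]]][[X]X[X]][X]X[X][[X]X[X]][[[X]X[X]][X]X[X][[X]X[X]]]][[[X]X[X]][X]X[X][[X]X[X]]][[X]X[X]][X]X[X][[X]X[X]][[[X]X[X]][X]X[X][[X]X[X]]][[[[X]X[X]][X]X[X][[X]X[X]]][[X]X[X]][X]X[X][[X]X[X]][[[X]X[X]][X]X[X][[X]X[X]]]]


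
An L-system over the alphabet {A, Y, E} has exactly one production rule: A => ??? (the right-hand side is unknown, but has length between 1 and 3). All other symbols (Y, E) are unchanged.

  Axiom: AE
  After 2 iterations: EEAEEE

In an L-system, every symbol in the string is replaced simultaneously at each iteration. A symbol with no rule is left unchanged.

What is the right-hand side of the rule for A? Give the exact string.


Answer: EAE

Derivation:
Trying A => EAE:
  Step 0: AE
  Step 1: EAEE
  Step 2: EEAEEE
Matches the given result.


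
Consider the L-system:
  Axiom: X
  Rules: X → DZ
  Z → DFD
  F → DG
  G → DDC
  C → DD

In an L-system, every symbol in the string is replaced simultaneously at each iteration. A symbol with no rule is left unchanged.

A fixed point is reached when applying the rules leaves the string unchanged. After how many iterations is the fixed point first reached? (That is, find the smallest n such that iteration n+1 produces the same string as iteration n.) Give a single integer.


Step 0: X
Step 1: DZ
Step 2: DDFD
Step 3: DDDGD
Step 4: DDDDDCD
Step 5: DDDDDDDD
Step 6: DDDDDDDD  (unchanged — fixed point at step 5)

Answer: 5


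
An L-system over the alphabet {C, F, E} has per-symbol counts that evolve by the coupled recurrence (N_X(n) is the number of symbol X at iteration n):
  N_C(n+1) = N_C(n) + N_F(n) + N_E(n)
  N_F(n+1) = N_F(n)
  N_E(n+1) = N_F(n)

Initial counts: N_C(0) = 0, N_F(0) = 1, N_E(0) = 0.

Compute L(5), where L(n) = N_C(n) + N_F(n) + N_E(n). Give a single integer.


Answer: 11

Derivation:
Step 0: N_C=0, N_F=1, N_E=0, L=1
Step 1: N_C=1, N_F=1, N_E=1, L=3
Step 2: N_C=3, N_F=1, N_E=1, L=5
Step 3: N_C=5, N_F=1, N_E=1, L=7
Step 4: N_C=7, N_F=1, N_E=1, L=9
Step 5: N_C=9, N_F=1, N_E=1, L=11


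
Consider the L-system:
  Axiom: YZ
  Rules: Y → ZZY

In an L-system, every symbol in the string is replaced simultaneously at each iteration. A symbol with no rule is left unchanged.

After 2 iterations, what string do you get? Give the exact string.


Step 0: YZ
Step 1: ZZYZ
Step 2: ZZZZYZ

Answer: ZZZZYZ


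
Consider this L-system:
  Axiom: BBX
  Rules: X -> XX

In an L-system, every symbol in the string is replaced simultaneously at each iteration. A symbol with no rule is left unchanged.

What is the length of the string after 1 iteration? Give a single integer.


Answer: 4

Derivation:
Step 0: length = 3
Step 1: length = 4


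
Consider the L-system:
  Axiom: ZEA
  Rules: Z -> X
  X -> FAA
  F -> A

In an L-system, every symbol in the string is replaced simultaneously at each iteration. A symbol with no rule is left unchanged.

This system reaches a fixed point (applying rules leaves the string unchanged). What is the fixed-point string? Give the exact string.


Answer: AAAEA

Derivation:
Step 0: ZEA
Step 1: XEA
Step 2: FAAEA
Step 3: AAAEA
Step 4: AAAEA  (unchanged — fixed point at step 3)


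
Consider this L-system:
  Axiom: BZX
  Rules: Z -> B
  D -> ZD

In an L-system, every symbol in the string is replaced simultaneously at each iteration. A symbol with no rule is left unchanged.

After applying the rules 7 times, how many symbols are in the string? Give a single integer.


Step 0: length = 3
Step 1: length = 3
Step 2: length = 3
Step 3: length = 3
Step 4: length = 3
Step 5: length = 3
Step 6: length = 3
Step 7: length = 3

Answer: 3


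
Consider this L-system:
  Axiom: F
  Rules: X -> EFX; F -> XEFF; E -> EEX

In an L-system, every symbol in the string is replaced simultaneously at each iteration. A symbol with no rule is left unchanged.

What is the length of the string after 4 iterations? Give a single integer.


Answer: 155

Derivation:
Step 0: length = 1
Step 1: length = 4
Step 2: length = 14
Step 3: length = 47
Step 4: length = 155


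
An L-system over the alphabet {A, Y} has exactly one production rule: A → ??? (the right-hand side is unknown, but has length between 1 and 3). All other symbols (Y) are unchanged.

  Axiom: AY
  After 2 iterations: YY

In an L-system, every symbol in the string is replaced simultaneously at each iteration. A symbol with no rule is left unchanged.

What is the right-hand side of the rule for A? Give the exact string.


Trying A → Y:
  Step 0: AY
  Step 1: YY
  Step 2: YY
Matches the given result.

Answer: Y


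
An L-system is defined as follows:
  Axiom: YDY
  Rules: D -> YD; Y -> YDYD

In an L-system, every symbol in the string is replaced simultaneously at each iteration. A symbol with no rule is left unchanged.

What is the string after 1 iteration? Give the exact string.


Step 0: YDY
Step 1: YDYDYDYDYD

Answer: YDYDYDYDYD


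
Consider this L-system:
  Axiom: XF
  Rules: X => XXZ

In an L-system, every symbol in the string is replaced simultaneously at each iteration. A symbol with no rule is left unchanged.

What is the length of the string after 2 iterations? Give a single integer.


Answer: 8

Derivation:
Step 0: length = 2
Step 1: length = 4
Step 2: length = 8


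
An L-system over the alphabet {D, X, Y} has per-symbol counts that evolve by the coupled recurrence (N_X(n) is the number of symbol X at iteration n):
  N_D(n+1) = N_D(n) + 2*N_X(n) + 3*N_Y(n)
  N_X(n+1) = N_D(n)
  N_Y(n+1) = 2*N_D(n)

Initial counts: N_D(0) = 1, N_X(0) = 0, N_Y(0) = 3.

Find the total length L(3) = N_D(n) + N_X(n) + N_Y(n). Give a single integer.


Answer: 152

Derivation:
Step 0: N_D=1, N_X=0, N_Y=3, L=4
Step 1: N_D=10, N_X=1, N_Y=2, L=13
Step 2: N_D=18, N_X=10, N_Y=20, L=48
Step 3: N_D=98, N_X=18, N_Y=36, L=152


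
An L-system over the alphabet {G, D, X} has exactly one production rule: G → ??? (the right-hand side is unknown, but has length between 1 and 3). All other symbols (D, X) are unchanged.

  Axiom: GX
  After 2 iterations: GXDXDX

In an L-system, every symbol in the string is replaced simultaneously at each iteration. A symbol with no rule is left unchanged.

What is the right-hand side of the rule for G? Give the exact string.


Answer: GXD

Derivation:
Trying G → GXD:
  Step 0: GX
  Step 1: GXDX
  Step 2: GXDXDX
Matches the given result.


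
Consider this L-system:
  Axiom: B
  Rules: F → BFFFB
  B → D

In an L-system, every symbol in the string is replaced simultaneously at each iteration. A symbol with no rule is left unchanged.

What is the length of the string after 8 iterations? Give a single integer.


Answer: 1

Derivation:
Step 0: length = 1
Step 1: length = 1
Step 2: length = 1
Step 3: length = 1
Step 4: length = 1
Step 5: length = 1
Step 6: length = 1
Step 7: length = 1
Step 8: length = 1


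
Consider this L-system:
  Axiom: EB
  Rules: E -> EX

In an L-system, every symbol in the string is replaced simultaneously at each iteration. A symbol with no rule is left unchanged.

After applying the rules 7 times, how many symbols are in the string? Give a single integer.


Step 0: length = 2
Step 1: length = 3
Step 2: length = 4
Step 3: length = 5
Step 4: length = 6
Step 5: length = 7
Step 6: length = 8
Step 7: length = 9

Answer: 9


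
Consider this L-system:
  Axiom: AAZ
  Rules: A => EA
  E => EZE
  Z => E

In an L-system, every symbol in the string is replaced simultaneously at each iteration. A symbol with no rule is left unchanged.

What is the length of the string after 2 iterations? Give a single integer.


Answer: 13

Derivation:
Step 0: length = 3
Step 1: length = 5
Step 2: length = 13


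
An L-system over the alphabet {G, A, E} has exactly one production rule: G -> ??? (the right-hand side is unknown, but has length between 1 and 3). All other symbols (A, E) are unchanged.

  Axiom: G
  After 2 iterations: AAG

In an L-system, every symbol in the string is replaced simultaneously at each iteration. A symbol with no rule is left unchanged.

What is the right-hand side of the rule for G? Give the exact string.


Trying G -> AG:
  Step 0: G
  Step 1: AG
  Step 2: AAG
Matches the given result.

Answer: AG


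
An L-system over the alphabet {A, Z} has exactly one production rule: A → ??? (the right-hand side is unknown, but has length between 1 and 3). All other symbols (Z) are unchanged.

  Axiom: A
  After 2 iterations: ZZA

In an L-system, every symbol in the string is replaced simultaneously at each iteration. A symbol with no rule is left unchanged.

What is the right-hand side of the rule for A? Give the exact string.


Answer: ZA

Derivation:
Trying A → ZA:
  Step 0: A
  Step 1: ZA
  Step 2: ZZA
Matches the given result.


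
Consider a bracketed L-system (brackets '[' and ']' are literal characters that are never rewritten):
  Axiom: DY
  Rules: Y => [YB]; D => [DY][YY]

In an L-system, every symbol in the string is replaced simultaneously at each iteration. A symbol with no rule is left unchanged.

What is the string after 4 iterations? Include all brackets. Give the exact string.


Answer: [[[[DY][YY][YB]][[YB][YB]][[YB]B]][[[YB]B][[YB]B]][[[YB]B]B]][[[[YB]B]B][[[YB]B]B]][[[[YB]B]B]B]

Derivation:
Step 0: DY
Step 1: [DY][YY][YB]
Step 2: [[DY][YY][YB]][[YB][YB]][[YB]B]
Step 3: [[[DY][YY][YB]][[YB][YB]][[YB]B]][[[YB]B][[YB]B]][[[YB]B]B]
Step 4: [[[[DY][YY][YB]][[YB][YB]][[YB]B]][[[YB]B][[YB]B]][[[YB]B]B]][[[[YB]B]B][[[YB]B]B]][[[[YB]B]B]B]


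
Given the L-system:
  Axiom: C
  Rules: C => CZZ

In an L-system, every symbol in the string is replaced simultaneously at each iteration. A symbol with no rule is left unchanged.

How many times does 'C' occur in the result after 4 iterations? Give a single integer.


Answer: 1

Derivation:
Step 0: C  (1 'C')
Step 1: CZZ  (1 'C')
Step 2: CZZZZ  (1 'C')
Step 3: CZZZZZZ  (1 'C')
Step 4: CZZZZZZZZ  (1 'C')


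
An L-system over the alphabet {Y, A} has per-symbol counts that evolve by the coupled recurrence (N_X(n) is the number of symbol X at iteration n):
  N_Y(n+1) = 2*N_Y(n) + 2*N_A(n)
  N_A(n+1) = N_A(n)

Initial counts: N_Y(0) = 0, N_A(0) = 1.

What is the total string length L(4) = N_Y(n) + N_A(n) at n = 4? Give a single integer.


Step 0: N_Y=0, N_A=1, L=1
Step 1: N_Y=2, N_A=1, L=3
Step 2: N_Y=6, N_A=1, L=7
Step 3: N_Y=14, N_A=1, L=15
Step 4: N_Y=30, N_A=1, L=31

Answer: 31


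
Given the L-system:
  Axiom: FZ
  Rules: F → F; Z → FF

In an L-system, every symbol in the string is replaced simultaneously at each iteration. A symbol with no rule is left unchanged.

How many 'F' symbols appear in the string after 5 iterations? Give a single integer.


Answer: 3

Derivation:
Step 0: FZ  (1 'F')
Step 1: FFF  (3 'F')
Step 2: FFF  (3 'F')
Step 3: FFF  (3 'F')
Step 4: FFF  (3 'F')
Step 5: FFF  (3 'F')


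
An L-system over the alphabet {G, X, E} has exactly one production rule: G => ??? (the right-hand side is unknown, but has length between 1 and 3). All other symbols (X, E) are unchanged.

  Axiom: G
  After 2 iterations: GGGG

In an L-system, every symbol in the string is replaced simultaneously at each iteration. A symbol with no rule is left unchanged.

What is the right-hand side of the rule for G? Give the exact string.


Answer: GG

Derivation:
Trying G => GG:
  Step 0: G
  Step 1: GG
  Step 2: GGGG
Matches the given result.


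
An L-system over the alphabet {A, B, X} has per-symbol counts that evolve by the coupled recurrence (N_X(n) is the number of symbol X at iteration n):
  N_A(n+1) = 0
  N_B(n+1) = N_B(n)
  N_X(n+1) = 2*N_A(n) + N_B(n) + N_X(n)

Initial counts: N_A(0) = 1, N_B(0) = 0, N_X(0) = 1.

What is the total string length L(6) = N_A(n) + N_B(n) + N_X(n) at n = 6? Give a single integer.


Answer: 3

Derivation:
Step 0: N_A=1, N_B=0, N_X=1, L=2
Step 1: N_A=0, N_B=0, N_X=3, L=3
Step 2: N_A=0, N_B=0, N_X=3, L=3
Step 3: N_A=0, N_B=0, N_X=3, L=3
Step 4: N_A=0, N_B=0, N_X=3, L=3
Step 5: N_A=0, N_B=0, N_X=3, L=3
Step 6: N_A=0, N_B=0, N_X=3, L=3


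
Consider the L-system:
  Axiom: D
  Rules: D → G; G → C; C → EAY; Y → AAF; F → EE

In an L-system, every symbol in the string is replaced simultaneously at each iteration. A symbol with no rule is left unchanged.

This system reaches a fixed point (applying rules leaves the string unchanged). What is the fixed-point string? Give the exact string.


Step 0: D
Step 1: G
Step 2: C
Step 3: EAY
Step 4: EAAAF
Step 5: EAAAEE
Step 6: EAAAEE  (unchanged — fixed point at step 5)

Answer: EAAAEE


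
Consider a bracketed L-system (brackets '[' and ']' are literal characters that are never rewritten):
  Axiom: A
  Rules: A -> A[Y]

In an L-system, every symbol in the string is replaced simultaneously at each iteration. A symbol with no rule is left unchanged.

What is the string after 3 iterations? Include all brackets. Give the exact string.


Answer: A[Y][Y][Y]

Derivation:
Step 0: A
Step 1: A[Y]
Step 2: A[Y][Y]
Step 3: A[Y][Y][Y]


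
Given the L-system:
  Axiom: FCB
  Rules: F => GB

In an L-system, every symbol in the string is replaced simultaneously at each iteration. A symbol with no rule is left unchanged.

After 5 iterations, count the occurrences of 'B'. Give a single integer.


Step 0: FCB  (1 'B')
Step 1: GBCB  (2 'B')
Step 2: GBCB  (2 'B')
Step 3: GBCB  (2 'B')
Step 4: GBCB  (2 'B')
Step 5: GBCB  (2 'B')

Answer: 2


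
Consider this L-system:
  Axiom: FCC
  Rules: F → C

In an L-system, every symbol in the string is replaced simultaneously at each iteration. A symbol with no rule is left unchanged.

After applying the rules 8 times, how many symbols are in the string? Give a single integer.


Step 0: length = 3
Step 1: length = 3
Step 2: length = 3
Step 3: length = 3
Step 4: length = 3
Step 5: length = 3
Step 6: length = 3
Step 7: length = 3
Step 8: length = 3

Answer: 3


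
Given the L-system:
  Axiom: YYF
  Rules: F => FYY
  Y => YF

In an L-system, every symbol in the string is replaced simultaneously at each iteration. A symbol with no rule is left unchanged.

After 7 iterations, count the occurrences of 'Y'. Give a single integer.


Final string: YFFYYFYYYFYFFYYYFYFYFFYYYFFYYFYYYFYFYFFYYYFFYYYFFYYFYYYFYFYFFYYFYYYFYFFYYYFYFYFFYYYFFYYYFFYYFYYYFYFYFFYYFYYYFYFYFFYYFYYYFYFFYYYFYFYFFYYYFFYYYFFYYFYYYFYFFYYYFYFYFFYYYFFYYFYYYFYFYFFYYYFFYYYFFYYFYYYFYFYFFYYFYYYFYFYFFYYFYYYFYFFYYYFYFYFFYYYFFYYYFFYYFYYYFYFFYYYFYFYFFYYYFFYYYFFYYFYYYFYFFYYYFYFYFFYYYFFYYFYYYFYFYFFYYYFFYYYFFYYFYYYFYFYFFYYFYYYFYFYFFYYFYYYFYFFYYYFYFYFFYYYFFYYFYYYFYFYFFYYYFFYYYFFYYFYYYFYFYFFYYFYYYFYFYFFYYFYYYFYFFYYYFYFYFFYYYFFYYFYYYFYFYFFYYYFFYYYFFYYFYYYFYFYFFYYFYYYFYFFYYYFYFYFFYYYFFYYYFFYYFYYYFYFYFFYYFYYYFYFYFFYYFYYYFYFFYYYFYFYFFYYYFFYYYFFYYFYYYFYFFYYYFYFYFFYYYFFYYFYYYFYFYFFYYYFFYYYFFYYFYYYFYFYFFYYFYYYFYFYFFYYFYYYFYFFYYYFYFYFFYYYFFYYYFFYYFYYYFYFFYYYFYFYFFYYYFFYYYFFYYFYYYFYFFYYYFYFYFFYYYFFYYFYYYFYFYFFYYYFFYYYFFYYFYYYFYFYFFYYFYYYFYFYFFYYFYYYFYFFYYYFYFYFFYYYFFYYFYYYFYFYFFYYYFFYYYFFYYFYYYFYFYFFYYFYYYFYFFYYYFYFYFFYYYFFYYYFFYYFYYYFYFYFFYYFYYYFYFYFFYYFYYYFYFFYYYFYFYFFYYYFFYYYFFYYFYYYFYFFYYYFYFYFFYYYFFYYYFFYYFYYYFYFFYYYFYFYFFYYYFFYYFYYYFYFYFFYYYFFYYYFFYYFYYYFYFYFFYYFYYYFYFYFFYYFYYYFYFFYYYFYFYFFYYYFFYYFYYYFYFYFFYYYFFYYYFFYYFYYYFYFYFFYYFYYYFYFYFFYYFYYYFYFFYYYFYFYFFYYYFFYYFYYYFYFYFFYYYFFYYYFFYYFYYYFYFYFFYYFYYYFYFFYYYFYFYFFYYYFFYYYFFYYFYYYFYFYFFYYFYYYFYFYFFYYFYYYFYFFYYYFYFYFFYYYFFYYYFFYYFYYYFYFFYYYFYFYFFYYYFFYYYFFYYFYYYFYFFYYYFYFYFFYYYFFYYFYYYFYFYFFYYYFFYYYFFYYFYYYFYFYFFYYFYYYFYFFYYYFYFYFFYYYFFYYYFFYYFYYYFYFYFFYYFYYYFYFYFFYYFYYYFYFFYYYFYFYFFYYYFFYYYFFYYFYYYFYFFYYYFYFYFFYYYFFYY
Count of 'Y': 816

Answer: 816


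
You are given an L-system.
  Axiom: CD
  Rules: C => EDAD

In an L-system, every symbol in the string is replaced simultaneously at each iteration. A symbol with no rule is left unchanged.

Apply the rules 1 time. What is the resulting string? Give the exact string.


Answer: EDADD

Derivation:
Step 0: CD
Step 1: EDADD


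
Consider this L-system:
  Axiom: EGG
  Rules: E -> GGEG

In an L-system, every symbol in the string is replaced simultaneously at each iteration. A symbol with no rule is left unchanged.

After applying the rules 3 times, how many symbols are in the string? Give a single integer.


Step 0: length = 3
Step 1: length = 6
Step 2: length = 9
Step 3: length = 12

Answer: 12


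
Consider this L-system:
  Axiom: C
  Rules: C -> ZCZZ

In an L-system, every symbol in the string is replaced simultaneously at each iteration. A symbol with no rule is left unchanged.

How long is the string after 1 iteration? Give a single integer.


Answer: 4

Derivation:
Step 0: length = 1
Step 1: length = 4


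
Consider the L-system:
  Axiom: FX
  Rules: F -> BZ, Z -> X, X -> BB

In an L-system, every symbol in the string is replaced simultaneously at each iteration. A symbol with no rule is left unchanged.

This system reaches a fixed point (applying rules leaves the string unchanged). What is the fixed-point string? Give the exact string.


Step 0: FX
Step 1: BZBB
Step 2: BXBB
Step 3: BBBBB
Step 4: BBBBB  (unchanged — fixed point at step 3)

Answer: BBBBB


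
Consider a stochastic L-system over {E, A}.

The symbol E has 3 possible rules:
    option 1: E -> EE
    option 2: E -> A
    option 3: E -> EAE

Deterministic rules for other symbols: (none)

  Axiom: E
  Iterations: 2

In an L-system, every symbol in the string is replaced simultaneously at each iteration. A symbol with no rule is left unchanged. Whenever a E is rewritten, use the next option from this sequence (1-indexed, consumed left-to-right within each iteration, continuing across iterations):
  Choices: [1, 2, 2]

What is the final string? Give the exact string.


Answer: AA

Derivation:
Step 0: E
Step 1: EE  (used choices [1])
Step 2: AA  (used choices [2, 2])


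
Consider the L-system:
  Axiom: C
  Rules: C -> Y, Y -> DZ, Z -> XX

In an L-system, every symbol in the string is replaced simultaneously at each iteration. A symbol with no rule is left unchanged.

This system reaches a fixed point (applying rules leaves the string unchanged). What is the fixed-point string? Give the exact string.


Step 0: C
Step 1: Y
Step 2: DZ
Step 3: DXX
Step 4: DXX  (unchanged — fixed point at step 3)

Answer: DXX


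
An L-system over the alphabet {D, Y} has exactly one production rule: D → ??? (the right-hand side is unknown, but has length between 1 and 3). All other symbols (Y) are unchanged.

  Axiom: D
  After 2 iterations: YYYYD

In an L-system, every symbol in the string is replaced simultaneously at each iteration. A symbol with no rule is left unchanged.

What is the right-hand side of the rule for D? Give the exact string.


Trying D → YYD:
  Step 0: D
  Step 1: YYD
  Step 2: YYYYD
Matches the given result.

Answer: YYD


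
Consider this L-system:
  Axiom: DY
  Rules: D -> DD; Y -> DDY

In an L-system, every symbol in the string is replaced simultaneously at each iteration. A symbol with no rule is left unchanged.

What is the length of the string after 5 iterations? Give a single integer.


Step 0: length = 2
Step 1: length = 5
Step 2: length = 11
Step 3: length = 23
Step 4: length = 47
Step 5: length = 95

Answer: 95


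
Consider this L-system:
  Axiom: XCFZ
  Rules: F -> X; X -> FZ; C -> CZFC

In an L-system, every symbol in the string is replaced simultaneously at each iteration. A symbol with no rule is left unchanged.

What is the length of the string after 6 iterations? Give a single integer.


Step 0: length = 4
Step 1: length = 8
Step 2: length = 15
Step 3: length = 29
Step 4: length = 56
Step 5: length = 110
Step 6: length = 217

Answer: 217


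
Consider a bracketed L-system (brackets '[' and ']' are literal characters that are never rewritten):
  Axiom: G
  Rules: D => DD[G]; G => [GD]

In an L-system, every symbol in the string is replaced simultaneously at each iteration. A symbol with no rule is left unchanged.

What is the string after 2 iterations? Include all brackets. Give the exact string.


Step 0: G
Step 1: [GD]
Step 2: [[GD]DD[G]]

Answer: [[GD]DD[G]]


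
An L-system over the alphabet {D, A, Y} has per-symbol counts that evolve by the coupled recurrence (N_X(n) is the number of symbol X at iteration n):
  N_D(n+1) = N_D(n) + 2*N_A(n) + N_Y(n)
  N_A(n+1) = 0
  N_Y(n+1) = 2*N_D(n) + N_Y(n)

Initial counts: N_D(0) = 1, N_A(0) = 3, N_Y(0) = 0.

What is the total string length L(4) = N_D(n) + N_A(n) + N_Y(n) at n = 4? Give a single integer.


Answer: 143

Derivation:
Step 0: N_D=1, N_A=3, N_Y=0, L=4
Step 1: N_D=7, N_A=0, N_Y=2, L=9
Step 2: N_D=9, N_A=0, N_Y=16, L=25
Step 3: N_D=25, N_A=0, N_Y=34, L=59
Step 4: N_D=59, N_A=0, N_Y=84, L=143


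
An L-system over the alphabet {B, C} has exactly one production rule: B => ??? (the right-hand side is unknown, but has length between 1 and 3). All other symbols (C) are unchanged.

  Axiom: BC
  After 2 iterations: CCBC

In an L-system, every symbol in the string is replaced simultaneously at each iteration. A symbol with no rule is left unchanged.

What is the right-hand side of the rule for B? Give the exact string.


Answer: CB

Derivation:
Trying B => CB:
  Step 0: BC
  Step 1: CBC
  Step 2: CCBC
Matches the given result.


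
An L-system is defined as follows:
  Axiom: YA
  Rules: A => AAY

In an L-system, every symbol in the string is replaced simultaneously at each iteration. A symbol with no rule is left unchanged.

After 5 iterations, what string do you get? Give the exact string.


Step 0: YA
Step 1: YAAY
Step 2: YAAYAAYY
Step 3: YAAYAAYYAAYAAYYY
Step 4: YAAYAAYYAAYAAYYYAAYAAYYAAYAAYYYY
Step 5: YAAYAAYYAAYAAYYYAAYAAYYAAYAAYYYYAAYAAYYAAYAAYYYAAYAAYYAAYAAYYYYY

Answer: YAAYAAYYAAYAAYYYAAYAAYYAAYAAYYYYAAYAAYYAAYAAYYYAAYAAYYAAYAAYYYYY


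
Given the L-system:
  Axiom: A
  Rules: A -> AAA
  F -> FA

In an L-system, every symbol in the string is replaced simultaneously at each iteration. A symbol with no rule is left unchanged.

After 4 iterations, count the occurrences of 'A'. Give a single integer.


Answer: 81

Derivation:
Step 0: A  (1 'A')
Step 1: AAA  (3 'A')
Step 2: AAAAAAAAA  (9 'A')
Step 3: AAAAAAAAAAAAAAAAAAAAAAAAAAA  (27 'A')
Step 4: AAAAAAAAAAAAAAAAAAAAAAAAAAAAAAAAAAAAAAAAAAAAAAAAAAAAAAAAAAAAAAAAAAAAAAAAAAAAAAAAA  (81 'A')


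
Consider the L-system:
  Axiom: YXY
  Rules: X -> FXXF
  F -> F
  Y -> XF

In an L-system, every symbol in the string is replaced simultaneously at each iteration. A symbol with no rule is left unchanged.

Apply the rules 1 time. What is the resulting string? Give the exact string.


Answer: XFFXXFXF

Derivation:
Step 0: YXY
Step 1: XFFXXFXF


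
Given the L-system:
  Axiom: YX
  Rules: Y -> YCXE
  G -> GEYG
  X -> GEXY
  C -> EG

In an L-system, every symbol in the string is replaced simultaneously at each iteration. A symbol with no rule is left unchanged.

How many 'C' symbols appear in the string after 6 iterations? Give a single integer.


Answer: 108

Derivation:
Final string: YCXEEGGEXYEEGEYGGEYGEGEXYYCXEEEGEYGEYCXEGEYGGEYGEYCXEGEYGEGEYGEGEXYYCXEYCXEEGGEXYEEEGEYGEYCXEGEYGEYCXEEGGEXYEGEYGEYCXEGEYGGEYGEYCXEGEYGEYCXEEGGEXYEGEYGEYCXEGEYGEGEYGEYCXEGEYGEGEYGEGEXYYCXEYCXEEGGEXYEYCXEEGGEXYEEGEYGGEYGEGEXYYCXEEEEGEYGEYCXEGEYGEYCXEEGGEXYEGEYGEYCXEGEYGEYCXEEGGEXYEEGEYGGEYGEGEXYYCXEEGEYGEYCXEGEYGEYCXEEGGEXYEGEYGEYCXEGEYGGEYGEYCXEGEYGEYCXEEGGEXYEGEYGEYCXEGEYGEYCXEEGGEXYEEGEYGGEYGEGEXYYCXEEGEYGEYCXEGEYGEYCXEEGGEXYEGEYGEYCXEGEYGEGEYGEYCXEGEYGEYCXEEGGEXYEGEYGEYCXEGEYGEGEYGEYCXEGEYGEGEYGEGEXYYCXEYCXEEGGEXYEYCXEEGGEXYEEGEYGGEYGEGEXYYCXEEYCXEEGGEXYEEGEYGGEYGEGEXYYCXEEEGEYGEYCXEGEYGGEYGEYCXEGEYGEGEYGEGEXYYCXEYCXEEGGEXYEEEGEYGEYCXEGEYGEYCXEEGGEXYEGEYGEYCXEGEYGEYCXEEGGEXYEEGEYGGEYGEGEXYYCXEEGEYGEYCXEGEYGEYCXEEGGEXYEGEYGEYCXEGEYGEYCXEEGGEXYEEGEYGGEYGEGEXYYCXEEEGEYGEYCXEGEYGGEYGEYCXEGEYGEGEYGEGEXYYCXEYCXEEGGEXYEEGEYGEYCXEGEYGEYCXEEGGEXYEGEYGEYCXEGEYGEYCXEEGGEXYEEGEYGGEYGEGEXYYCXEEGEYGEYCXEGEYGEYCXEEGGEXYEGEYGEYCXEGEYGEGEYGEYCXEGEYGEYCXEEGGEXYEGEYGEYCXEGEYGEYCXEEGGEXYEEGEYGGEYGEGEXYYCXEEGEYGEYCXEGEYGEYCXEEGGEXYEGEYGEYCXEGEYGEGEYGEYCXEGEYGEYCXEEGGEXYEGEYGEYCXEGEYGEGEYGEYCXEGEYGEGEYGEGEXYYCXEYCXEEGGEXYEYCXEEGGEXYEEGEYGGEYGEGEXYYCXEEYCXEEGGEXYEEGEYGGEYGEGEXYYCXEEEGEYGEYCXEGEYGGEYGEYCXEGEYGEGEYGEGEXYYCXEYCXEEGGEXYEEYCXEEGGEXYEEGEYGGEYGEGEXYYCXEEEGEYGEYCXEGEYGGEYGEYCXEGEYGEGEYGEGEXYYCXEYCXEEGGEXYEEEGEYGEYCXEGEYGEYCXEEGGEXYEGEYGEYCXEGEYGGEYGEYCXEGEYGEYCXEEGGEXYEGEYGEYCXEGEYGEGEYGEYCXEGEYGEGEYGEGEXYYCXEYCXEEGGEXYEYCXEEGGEXYEEGEYGGEYGEGEXYYCXEEE
Count of 'C': 108


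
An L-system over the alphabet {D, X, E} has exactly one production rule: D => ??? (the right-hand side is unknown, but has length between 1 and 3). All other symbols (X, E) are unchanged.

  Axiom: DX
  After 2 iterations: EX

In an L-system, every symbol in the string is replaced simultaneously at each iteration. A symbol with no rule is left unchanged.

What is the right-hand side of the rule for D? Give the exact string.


Trying D => E:
  Step 0: DX
  Step 1: EX
  Step 2: EX
Matches the given result.

Answer: E


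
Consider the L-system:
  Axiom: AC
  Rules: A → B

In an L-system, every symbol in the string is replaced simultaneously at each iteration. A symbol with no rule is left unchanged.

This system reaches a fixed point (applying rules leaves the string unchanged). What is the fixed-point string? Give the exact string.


Answer: BC

Derivation:
Step 0: AC
Step 1: BC
Step 2: BC  (unchanged — fixed point at step 1)


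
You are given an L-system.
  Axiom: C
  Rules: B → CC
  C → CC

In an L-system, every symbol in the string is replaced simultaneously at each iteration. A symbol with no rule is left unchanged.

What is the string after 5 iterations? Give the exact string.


Answer: CCCCCCCCCCCCCCCCCCCCCCCCCCCCCCCC

Derivation:
Step 0: C
Step 1: CC
Step 2: CCCC
Step 3: CCCCCCCC
Step 4: CCCCCCCCCCCCCCCC
Step 5: CCCCCCCCCCCCCCCCCCCCCCCCCCCCCCCC


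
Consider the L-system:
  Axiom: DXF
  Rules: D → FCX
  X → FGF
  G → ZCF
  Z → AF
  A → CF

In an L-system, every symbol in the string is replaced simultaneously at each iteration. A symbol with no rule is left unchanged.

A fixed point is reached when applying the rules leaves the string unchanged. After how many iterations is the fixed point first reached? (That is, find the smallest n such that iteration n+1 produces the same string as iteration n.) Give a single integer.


Answer: 5

Derivation:
Step 0: DXF
Step 1: FCXFGFF
Step 2: FCFGFFZCFFF
Step 3: FCFZCFFFAFCFFF
Step 4: FCFAFCFFFCFFCFFF
Step 5: FCFCFFCFFFCFFCFFF
Step 6: FCFCFFCFFFCFFCFFF  (unchanged — fixed point at step 5)


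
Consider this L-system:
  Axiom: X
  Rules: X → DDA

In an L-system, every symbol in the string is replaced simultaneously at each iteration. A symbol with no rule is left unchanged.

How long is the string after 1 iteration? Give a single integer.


Step 0: length = 1
Step 1: length = 3

Answer: 3


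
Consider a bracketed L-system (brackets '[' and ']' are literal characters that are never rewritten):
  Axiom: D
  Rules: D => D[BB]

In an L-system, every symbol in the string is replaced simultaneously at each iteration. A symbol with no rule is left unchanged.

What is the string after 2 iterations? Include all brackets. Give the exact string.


Answer: D[BB][BB]

Derivation:
Step 0: D
Step 1: D[BB]
Step 2: D[BB][BB]


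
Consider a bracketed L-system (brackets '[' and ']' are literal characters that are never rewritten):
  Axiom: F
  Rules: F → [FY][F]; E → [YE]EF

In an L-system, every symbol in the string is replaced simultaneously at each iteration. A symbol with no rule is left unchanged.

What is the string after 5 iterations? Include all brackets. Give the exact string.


Step 0: F
Step 1: [FY][F]
Step 2: [[FY][F]Y][[FY][F]]
Step 3: [[[FY][F]Y][[FY][F]]Y][[[FY][F]Y][[FY][F]]]
Step 4: [[[[FY][F]Y][[FY][F]]Y][[[FY][F]Y][[FY][F]]]Y][[[[FY][F]Y][[FY][F]]Y][[[FY][F]Y][[FY][F]]]]
Step 5: [[[[[FY][F]Y][[FY][F]]Y][[[FY][F]Y][[FY][F]]]Y][[[[FY][F]Y][[FY][F]]Y][[[FY][F]Y][[FY][F]]]]Y][[[[[FY][F]Y][[FY][F]]Y][[[FY][F]Y][[FY][F]]]Y][[[[FY][F]Y][[FY][F]]Y][[[FY][F]Y][[FY][F]]]]]

Answer: [[[[[FY][F]Y][[FY][F]]Y][[[FY][F]Y][[FY][F]]]Y][[[[FY][F]Y][[FY][F]]Y][[[FY][F]Y][[FY][F]]]]Y][[[[[FY][F]Y][[FY][F]]Y][[[FY][F]Y][[FY][F]]]Y][[[[FY][F]Y][[FY][F]]Y][[[FY][F]Y][[FY][F]]]]]


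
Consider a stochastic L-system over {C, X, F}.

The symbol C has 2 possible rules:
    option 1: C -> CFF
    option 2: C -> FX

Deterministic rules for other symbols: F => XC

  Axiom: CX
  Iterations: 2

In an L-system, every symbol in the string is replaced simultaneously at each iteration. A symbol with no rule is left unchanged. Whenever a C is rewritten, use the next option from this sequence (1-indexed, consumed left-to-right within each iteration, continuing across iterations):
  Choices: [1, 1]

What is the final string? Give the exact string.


Answer: CFFXCXCX

Derivation:
Step 0: CX
Step 1: CFFX  (used choices [1])
Step 2: CFFXCXCX  (used choices [1])


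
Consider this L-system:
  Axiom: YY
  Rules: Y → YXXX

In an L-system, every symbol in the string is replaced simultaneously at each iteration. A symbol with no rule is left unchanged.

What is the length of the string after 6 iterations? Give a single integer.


Step 0: length = 2
Step 1: length = 8
Step 2: length = 14
Step 3: length = 20
Step 4: length = 26
Step 5: length = 32
Step 6: length = 38

Answer: 38


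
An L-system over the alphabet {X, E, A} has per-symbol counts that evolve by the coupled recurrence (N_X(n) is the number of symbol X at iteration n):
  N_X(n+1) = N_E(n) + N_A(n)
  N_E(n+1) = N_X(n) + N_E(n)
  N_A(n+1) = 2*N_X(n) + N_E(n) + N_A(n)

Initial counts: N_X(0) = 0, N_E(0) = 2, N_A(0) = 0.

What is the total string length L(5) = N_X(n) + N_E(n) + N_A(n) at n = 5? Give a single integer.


Step 0: N_X=0, N_E=2, N_A=0, L=2
Step 1: N_X=2, N_E=2, N_A=2, L=6
Step 2: N_X=4, N_E=4, N_A=8, L=16
Step 3: N_X=12, N_E=8, N_A=20, L=40
Step 4: N_X=28, N_E=20, N_A=52, L=100
Step 5: N_X=72, N_E=48, N_A=128, L=248

Answer: 248


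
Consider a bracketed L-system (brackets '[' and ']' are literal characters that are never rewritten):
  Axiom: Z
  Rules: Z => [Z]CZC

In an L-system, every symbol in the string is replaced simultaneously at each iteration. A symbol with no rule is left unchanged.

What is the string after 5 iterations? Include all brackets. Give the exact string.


Step 0: Z
Step 1: [Z]CZC
Step 2: [[Z]CZC]C[Z]CZCC
Step 3: [[[Z]CZC]C[Z]CZCC]C[[Z]CZC]C[Z]CZCCC
Step 4: [[[[Z]CZC]C[Z]CZCC]C[[Z]CZC]C[Z]CZCCC]C[[[Z]CZC]C[Z]CZCC]C[[Z]CZC]C[Z]CZCCCC
Step 5: [[[[[Z]CZC]C[Z]CZCC]C[[Z]CZC]C[Z]CZCCC]C[[[Z]CZC]C[Z]CZCC]C[[Z]CZC]C[Z]CZCCCC]C[[[[Z]CZC]C[Z]CZCC]C[[Z]CZC]C[Z]CZCCC]C[[[Z]CZC]C[Z]CZCC]C[[Z]CZC]C[Z]CZCCCCC

Answer: [[[[[Z]CZC]C[Z]CZCC]C[[Z]CZC]C[Z]CZCCC]C[[[Z]CZC]C[Z]CZCC]C[[Z]CZC]C[Z]CZCCCC]C[[[[Z]CZC]C[Z]CZCC]C[[Z]CZC]C[Z]CZCCC]C[[[Z]CZC]C[Z]CZCC]C[[Z]CZC]C[Z]CZCCCCC


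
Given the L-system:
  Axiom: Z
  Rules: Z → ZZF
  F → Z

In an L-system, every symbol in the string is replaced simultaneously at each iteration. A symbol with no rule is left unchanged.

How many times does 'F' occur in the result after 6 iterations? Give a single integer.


Step 0: Z  (0 'F')
Step 1: ZZF  (1 'F')
Step 2: ZZFZZFZ  (2 'F')
Step 3: ZZFZZFZZZFZZFZZZF  (5 'F')
Step 4: ZZFZZFZZZFZZFZZZFZZFZZFZZZFZZFZZZFZZFZZFZ  (12 'F')
Step 5: ZZFZZFZZZFZZFZZZFZZFZZFZZZFZZFZZZFZZFZZFZZZFZZFZZZFZZFZZZFZZFZZFZZZFZZFZZZFZZFZZFZZZFZZFZZZFZZFZZZF  (29 'F')
Step 6: ZZFZZFZZZFZZFZZZFZZFZZFZZZFZZFZZZFZZFZZFZZZFZZFZZZFZZFZZZFZZFZZFZZZFZZFZZZFZZFZZFZZZFZZFZZZFZZFZZZFZZFZZFZZZFZZFZZZFZZFZZFZZZFZZFZZZFZZFZZFZZZFZZFZZZFZZFZZZFZZFZZFZZZFZZFZZZFZZFZZFZZZFZZFZZZFZZFZZZFZZFZZFZZZFZZFZZZFZZFZZFZZZFZZFZZZFZZFZZFZ  (70 'F')

Answer: 70


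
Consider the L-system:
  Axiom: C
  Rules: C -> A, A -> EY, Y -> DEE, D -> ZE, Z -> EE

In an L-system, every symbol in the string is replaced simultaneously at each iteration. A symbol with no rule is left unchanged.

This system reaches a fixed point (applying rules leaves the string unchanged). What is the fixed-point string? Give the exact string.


Answer: EEEEEE

Derivation:
Step 0: C
Step 1: A
Step 2: EY
Step 3: EDEE
Step 4: EZEEE
Step 5: EEEEEE
Step 6: EEEEEE  (unchanged — fixed point at step 5)


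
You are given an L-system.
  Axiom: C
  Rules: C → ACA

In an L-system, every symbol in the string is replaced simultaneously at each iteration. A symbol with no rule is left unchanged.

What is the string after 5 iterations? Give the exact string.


Step 0: C
Step 1: ACA
Step 2: AACAA
Step 3: AAACAAA
Step 4: AAAACAAAA
Step 5: AAAAACAAAAA

Answer: AAAAACAAAAA


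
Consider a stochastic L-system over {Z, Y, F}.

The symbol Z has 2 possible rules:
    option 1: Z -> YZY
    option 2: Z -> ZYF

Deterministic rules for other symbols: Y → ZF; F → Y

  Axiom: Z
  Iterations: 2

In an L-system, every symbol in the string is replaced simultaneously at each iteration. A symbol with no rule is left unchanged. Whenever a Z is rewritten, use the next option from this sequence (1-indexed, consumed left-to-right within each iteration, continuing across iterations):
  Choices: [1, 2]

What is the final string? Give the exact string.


Answer: ZFZYFZF

Derivation:
Step 0: Z
Step 1: YZY  (used choices [1])
Step 2: ZFZYFZF  (used choices [2])


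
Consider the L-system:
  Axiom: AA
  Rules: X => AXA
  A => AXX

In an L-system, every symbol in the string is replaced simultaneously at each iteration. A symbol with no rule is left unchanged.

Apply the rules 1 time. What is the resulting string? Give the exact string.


Step 0: AA
Step 1: AXXAXX

Answer: AXXAXX


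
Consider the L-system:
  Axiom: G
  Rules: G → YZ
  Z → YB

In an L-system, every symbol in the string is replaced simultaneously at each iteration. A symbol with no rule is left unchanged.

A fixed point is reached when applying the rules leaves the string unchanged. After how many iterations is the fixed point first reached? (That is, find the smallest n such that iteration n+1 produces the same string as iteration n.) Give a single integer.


Step 0: G
Step 1: YZ
Step 2: YYB
Step 3: YYB  (unchanged — fixed point at step 2)

Answer: 2


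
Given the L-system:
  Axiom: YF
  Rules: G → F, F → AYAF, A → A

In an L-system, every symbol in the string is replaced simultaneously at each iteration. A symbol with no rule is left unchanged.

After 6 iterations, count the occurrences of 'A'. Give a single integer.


Answer: 12

Derivation:
Step 0: YF  (0 'A')
Step 1: YAYAF  (2 'A')
Step 2: YAYAAYAF  (4 'A')
Step 3: YAYAAYAAYAF  (6 'A')
Step 4: YAYAAYAAYAAYAF  (8 'A')
Step 5: YAYAAYAAYAAYAAYAF  (10 'A')
Step 6: YAYAAYAAYAAYAAYAAYAF  (12 'A')


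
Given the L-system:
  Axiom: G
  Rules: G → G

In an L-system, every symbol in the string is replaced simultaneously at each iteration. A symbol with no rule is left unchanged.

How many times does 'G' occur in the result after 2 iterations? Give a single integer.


Answer: 1

Derivation:
Step 0: G  (1 'G')
Step 1: G  (1 'G')
Step 2: G  (1 'G')


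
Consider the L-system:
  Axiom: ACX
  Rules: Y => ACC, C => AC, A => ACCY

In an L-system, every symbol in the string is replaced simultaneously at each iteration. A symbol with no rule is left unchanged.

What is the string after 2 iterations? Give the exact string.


Step 0: ACX
Step 1: ACCYACX
Step 2: ACCYACACACCACCYACX

Answer: ACCYACACACCACCYACX


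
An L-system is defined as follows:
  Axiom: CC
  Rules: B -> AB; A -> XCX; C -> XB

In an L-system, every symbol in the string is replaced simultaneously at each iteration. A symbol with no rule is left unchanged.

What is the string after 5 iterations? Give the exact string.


Step 0: CC
Step 1: XBXB
Step 2: XABXAB
Step 3: XXCXABXXCXAB
Step 4: XXXBXXCXABXXXBXXCXAB
Step 5: XXXABXXXBXXCXABXXXABXXXBXXCXAB

Answer: XXXABXXXBXXCXABXXXABXXXBXXCXAB


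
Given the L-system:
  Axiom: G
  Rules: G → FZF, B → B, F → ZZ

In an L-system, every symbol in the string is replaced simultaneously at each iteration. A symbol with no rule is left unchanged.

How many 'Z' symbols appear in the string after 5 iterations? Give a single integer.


Step 0: G  (0 'Z')
Step 1: FZF  (1 'Z')
Step 2: ZZZZZ  (5 'Z')
Step 3: ZZZZZ  (5 'Z')
Step 4: ZZZZZ  (5 'Z')
Step 5: ZZZZZ  (5 'Z')

Answer: 5


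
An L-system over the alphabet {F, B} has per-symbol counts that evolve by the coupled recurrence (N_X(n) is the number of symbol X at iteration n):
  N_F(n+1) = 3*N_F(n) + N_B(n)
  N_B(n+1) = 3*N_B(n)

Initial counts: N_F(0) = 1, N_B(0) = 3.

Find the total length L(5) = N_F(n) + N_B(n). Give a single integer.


Step 0: N_F=1, N_B=3, L=4
Step 1: N_F=6, N_B=9, L=15
Step 2: N_F=27, N_B=27, L=54
Step 3: N_F=108, N_B=81, L=189
Step 4: N_F=405, N_B=243, L=648
Step 5: N_F=1458, N_B=729, L=2187

Answer: 2187
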